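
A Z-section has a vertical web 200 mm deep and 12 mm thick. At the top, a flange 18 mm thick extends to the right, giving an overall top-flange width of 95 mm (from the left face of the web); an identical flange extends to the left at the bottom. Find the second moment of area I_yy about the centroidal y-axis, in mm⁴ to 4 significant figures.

I_yy ≈ 8.486 × 10⁶ mm⁴

Decompose the section into non-overlapping parts with the origin at the bottom-left of its bounding rectangle.
Web: 12 × 200, A = 2 400 mm², x = 89 mm, Ī = 28 800 mm⁴.
Top flange (beyond web): 83 × 18, A = 1 494 mm², x = 136.5 mm, Ī = 857 681 mm⁴.
Bottom flange (beyond web): 83 × 18, A = 1 494 mm², x = 41.5 mm, Ī = 857 681 mm⁴.
Centroid: x̄ = ΣA·x / ΣA = 89 mm.
Transfer each piece to the centroidal y-axis using Ī + A·d² with d = x − 89:
  web: d = 0 mm → contributes +28 800 mm⁴
  top flange (beyond web): d = 47.5 mm → contributes +4 228 518 mm⁴
  bottom flange (beyond web): d = -47.5 mm → contributes +4 228 518 mm⁴
Total I = 8 485 836 mm⁴.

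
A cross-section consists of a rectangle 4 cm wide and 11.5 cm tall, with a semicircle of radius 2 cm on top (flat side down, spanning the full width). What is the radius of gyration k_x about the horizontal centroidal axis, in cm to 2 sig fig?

k_x ≈ 3.8 cm

Split into non-overlapping primitives; take the origin at the lower-left of the bounding box.
Rectangular body: 4 × 11.5, A = 46 cm², y = 5.75 cm, Ī = 507 cm⁴.
Semicircular cap: semicircle r = 2, A = 6.283 cm², y = 12.35 cm, Ī = 1.756 cm⁴.
Centroid: ȳ = ΣA·y / ΣA = 6.543 cm.
Transfer each piece to the horizontal centroidal axis using Ī + A·d² with d = y − 6.543:
  rectangular body: d = -0.793 cm → contributes +535.9 cm⁴
  semicircular cap: d = 5.806 cm → contributes +213.5 cm⁴
Total I = 749.4 cm⁴.
Radius of gyration: k = √(I/A) = √(749.4 / 52.28) = 3.786 cm.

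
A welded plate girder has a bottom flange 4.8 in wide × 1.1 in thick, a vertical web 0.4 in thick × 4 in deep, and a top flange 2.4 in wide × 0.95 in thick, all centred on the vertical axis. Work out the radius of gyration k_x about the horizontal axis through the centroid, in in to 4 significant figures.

k_x ≈ 2.203 in

Break the section into simple shapes (no overlaps), measuring from the bottom-left corner of the bounding box.
Bottom plate: 4.8 × 1.1, A = 5.28 in², y = 0.55 in, Ī = 0.5324 in⁴.
Web plate: 0.4 × 4, A = 1.6 in², y = 3.1 in, Ī = 2.13333 in⁴.
Top plate: 2.4 × 0.95, A = 2.28 in², y = 5.575 in, Ī = 0.171475 in⁴.
Centroid: ȳ = ΣA·y / ΣA = 2.24618 in.
Transfer each piece to the horizontal axis through the centroid using Ī + A·d² with d = y − 2.24618:
  bottom plate: d = -1.69618 in → contributes +15.7231 in⁴
  web plate: d = 0.853821 in → contributes +3.29975 in⁴
  top plate: d = 3.32882 in → contributes +25.4363 in⁴
Total I = 44.4591 in⁴.
Radius of gyration: k = √(I/A) = √(44.4591 / 9.16) = 2.20309 in.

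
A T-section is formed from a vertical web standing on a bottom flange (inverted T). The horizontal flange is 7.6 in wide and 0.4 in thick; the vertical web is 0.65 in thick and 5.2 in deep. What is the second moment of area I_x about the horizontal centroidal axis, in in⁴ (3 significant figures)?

I_x ≈ 20.2 in⁴

Decompose the section into non-overlapping parts with the origin at the bottom-left of its bounding rectangle.
Flange: 7.6 × 0.4, A = 3.04 in², y = 0.2 in, Ī = 0.040533 in⁴.
Web: 0.65 × 5.2, A = 3.38 in², y = 3 in, Ī = 7.6163 in⁴.
Centroid: ȳ = ΣA·y / ΣA = 1.6741 in.
Transfer each piece to the horizontal centroidal axis using Ī + A·d² with d = y − 1.6741:
  flange: d = -1.4741 in → contributes +6.6468 in⁴
  web: d = 1.3259 in → contributes +13.558 in⁴
Total I = 20.205 in⁴.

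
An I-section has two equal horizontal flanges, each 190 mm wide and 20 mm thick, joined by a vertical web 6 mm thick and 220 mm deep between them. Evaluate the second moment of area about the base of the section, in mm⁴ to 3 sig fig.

Break the section into simple shapes (no overlaps), measuring from the bottom-left corner of the bounding box.
Bottom flange: 190 × 20, A = 3 800 mm², y = 10 mm, Ī = 126 667 mm⁴.
Web: 6 × 220, A = 1 320 mm², y = 130 mm, Ī = 5 324 000 mm⁴.
Top flange: 190 × 20, A = 3 800 mm², y = 250 mm, Ī = 126 667 mm⁴.
Transfer each piece to a horizontal axis along the bottom face using Ī + A·d² with d = y − 0:
  bottom flange: d = 10 mm → contributes +506 667 mm⁴
  web: d = 130 mm → contributes +27 632 000 mm⁴
  top flange: d = 250 mm → contributes +237 626 667 mm⁴
Total I = 265 765 333 mm⁴.

I_base ≈ 2.66 × 10⁸ mm⁴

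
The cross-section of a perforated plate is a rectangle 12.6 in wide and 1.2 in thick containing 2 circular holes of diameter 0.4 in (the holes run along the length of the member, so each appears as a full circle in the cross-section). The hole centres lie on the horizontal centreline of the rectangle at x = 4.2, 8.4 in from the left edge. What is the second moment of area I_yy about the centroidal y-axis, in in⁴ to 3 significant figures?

Decompose the section into non-overlapping parts with the origin at the bottom-left of its bounding rectangle.
Plate: 12.6 × 1.2, A = 15.12 in², x = 6.3 in, Ī = 200.04 in⁴.
Hole 1 (subtracted): ⌀0.4, A = 0.12566 in², x = 4.2 in, Ī = 0.0012566 in⁴.
Hole 2 (subtracted): ⌀0.4, A = 0.12566 in², x = 8.4 in, Ī = 0.0012566 in⁴.
By symmetry the centroid is at mid-width, x̄ = 6.3 in.
Transfer each piece to the centroidal y-axis using Ī + A·d² with d = x − 6.3:
  plate: d = 0 in → contributes +200.04 in⁴
  hole 1: d = -2.1 in → contributes −0.55543 in⁴
  hole 2: d = 2.1 in → contributes −0.55543 in⁴
Total I = 198.93 in⁴.

I_yy ≈ 199 in⁴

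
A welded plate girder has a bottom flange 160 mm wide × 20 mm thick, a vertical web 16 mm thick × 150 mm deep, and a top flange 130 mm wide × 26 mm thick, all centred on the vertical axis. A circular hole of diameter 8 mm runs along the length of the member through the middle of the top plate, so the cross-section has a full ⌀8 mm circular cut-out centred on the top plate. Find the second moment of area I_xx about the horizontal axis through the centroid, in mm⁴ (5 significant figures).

Split into non-overlapping primitives; take the origin at the lower-left of the bounding box.
Bottom plate: 160 × 20, A = 3 200 mm², y = 10 mm, Ī = 106666.7 mm⁴.
Web plate: 16 × 150, A = 2 400 mm², y = 95 mm, Ī = 4 500 000 mm⁴.
Top plate: 130 × 26, A = 3 380 mm², y = 183 mm, Ī = 190406.7 mm⁴.
Hole (subtracted): ⌀8, A = 50.26548 mm², y = 183 mm, Ī = 201.0619 mm⁴.
Centroid: ȳ = ΣA·y / ΣA = 97.35356 mm.
Transfer each piece to the horizontal axis through the centroid using Ī + A·d² with d = y − 97.35356:
  bottom plate: d = -87.35356 mm → contributes +24 524 727 mm⁴
  web plate: d = -2.353557 mm → contributes +4 513 294 mm⁴
  top plate: d = 85.64644 mm → contributes +24 983 765 mm⁴
  hole: d = 85.64644 mm → contributes −368914.1 mm⁴
Total I = 53 652 873 mm⁴.

I_xx ≈ 5.3653 × 10⁷ mm⁴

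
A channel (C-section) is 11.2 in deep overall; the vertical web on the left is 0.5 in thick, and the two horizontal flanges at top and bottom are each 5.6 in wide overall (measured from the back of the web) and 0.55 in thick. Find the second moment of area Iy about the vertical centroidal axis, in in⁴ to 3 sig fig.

Iy ≈ 34.2 in⁴

Break the section into simple shapes (no overlaps), measuring from the bottom-left corner of the bounding box.
Web: 0.5 × 11.2, A = 5.6 in², x = 0.25 in, Ī = 0.11667 in⁴.
Top flange (beyond web): 5.1 × 0.55, A = 2.805 in², x = 3.05 in, Ī = 6.0798 in⁴.
Bottom flange (beyond web): 5.1 × 0.55, A = 2.805 in², x = 3.05 in, Ī = 6.0798 in⁴.
Centroid: x̄ = ΣA·x / ΣA = 1.6512 in.
Transfer each piece to the vertical centroidal axis using Ī + A·d² with d = x − 1.6512:
  web: d = -1.4012 in → contributes +11.112 in⁴
  top flange (beyond web): d = 1.3988 in → contributes +11.568 in⁴
  bottom flange (beyond web): d = 1.3988 in → contributes +11.568 in⁴
Total I = 34.248 in⁴.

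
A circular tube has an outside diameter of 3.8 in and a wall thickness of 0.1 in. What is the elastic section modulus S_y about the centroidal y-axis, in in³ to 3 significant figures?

Split into non-overlapping primitives; take the origin at the lower-left of the bounding box.
Outer circle: ⌀3.8, A = 11.341 in², x = 1.9 in, Ī = 10.235 in⁴.
Bore (subtracted): ⌀3.6, A = 10.179 in², x = 1.9 in, Ī = 8.2448 in⁴.
By symmetry the centroid is at mid-width, x̄ = 1.9 in.
All pieces are centred on the centroidal y-axis, so I = ΣĪ (holes subtracted) = 1.9906 in⁴.
Extreme fibre distance c = 1.9 in; S = I/c = 1.0477 in³.

S_y ≈ 1.05 in³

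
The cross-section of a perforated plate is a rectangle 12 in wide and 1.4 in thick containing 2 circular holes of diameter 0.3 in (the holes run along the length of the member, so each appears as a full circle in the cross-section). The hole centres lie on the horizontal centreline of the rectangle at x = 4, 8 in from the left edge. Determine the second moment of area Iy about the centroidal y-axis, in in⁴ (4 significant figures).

Decompose the section into non-overlapping parts with the origin at the bottom-left of its bounding rectangle.
Plate: 12 × 1.4, A = 16.8 in², x = 6 in, Ī = 201.6 in⁴.
Hole 1 (subtracted): ⌀0.3, A = 0.0706858 in², x = 4 in, Ī = 0.000397608 in⁴.
Hole 2 (subtracted): ⌀0.3, A = 0.0706858 in², x = 8 in, Ī = 0.000397608 in⁴.
By symmetry the centroid is at mid-width, x̄ = 6 in.
Transfer each piece to the centroidal y-axis using Ī + A·d² with d = x − 6:
  plate: d = 0 in → contributes +201.6 in⁴
  hole 1: d = -2 in → contributes −0.283141 in⁴
  hole 2: d = 2 in → contributes −0.283141 in⁴
Total I = 201.034 in⁴.

Iy ≈ 201.0 in⁴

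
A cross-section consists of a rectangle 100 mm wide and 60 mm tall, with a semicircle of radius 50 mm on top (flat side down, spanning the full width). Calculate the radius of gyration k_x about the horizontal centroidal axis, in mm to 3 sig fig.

Break the section into simple shapes (no overlaps), measuring from the bottom-left corner of the bounding box.
Rectangular body: 100 × 60, A = 6 000 mm², y = 30 mm, Ī = 1 800 000 mm⁴.
Semicircular cap: semicircle r = 50, A = 3 927 mm², y = 81.221 mm, Ī = 685 981 mm⁴.
Centroid: ȳ = ΣA·y / ΣA = 50.262 mm.
Transfer each piece to the horizontal centroidal axis using Ī + A·d² with d = y − 50.262:
  rectangular body: d = -20.262 mm → contributes +4 263 350 mm⁴
  semicircular cap: d = 30.958 mm → contributes +4 449 702 mm⁴
Total I = 8 713 052 mm⁴.
Radius of gyration: k = √(I/A) = √(8 713 052 / 9 927) = 29.626 mm.

k_x ≈ 29.6 mm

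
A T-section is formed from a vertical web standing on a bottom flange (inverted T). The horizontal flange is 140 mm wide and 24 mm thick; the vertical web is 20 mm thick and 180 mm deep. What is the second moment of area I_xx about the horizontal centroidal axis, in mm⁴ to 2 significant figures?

Treat the section as a set of non-overlapping primitives; coordinates are from the bounding-box lower-left.
Flange: 140 × 24, A = 3 360 mm², y = 12 mm, Ī = 161 280 mm⁴.
Web: 20 × 180, A = 3 600 mm², y = 114 mm, Ī = 9 720 000 mm⁴.
Centroid: ȳ = ΣA·y / ΣA = 64.76 mm.
Transfer each piece to the horizontal centroidal axis using Ī + A·d² with d = y − 64.76:
  flange: d = -52.76 mm → contributes +9 513 746 mm⁴
  web: d = 49.24 mm → contributes +18 448 968 mm⁴
Total I = 27 962 714 mm⁴.

I_xx ≈ 2.8 × 10⁷ mm⁴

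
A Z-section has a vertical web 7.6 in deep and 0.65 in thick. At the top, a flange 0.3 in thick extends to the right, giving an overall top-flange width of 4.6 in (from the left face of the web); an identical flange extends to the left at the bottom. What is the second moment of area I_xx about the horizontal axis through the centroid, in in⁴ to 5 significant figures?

I_xx ≈ 55.370 in⁴

Split into non-overlapping primitives; take the origin at the lower-left of the bounding box.
Web: 0.65 × 7.6, A = 4.94 in², y = 3.8 in, Ī = 23.77787 in⁴.
Top flange (beyond web): 3.95 × 0.3, A = 1.185 in², y = 7.45 in, Ī = 0.0088875 in⁴.
Bottom flange (beyond web): 3.95 × 0.3, A = 1.185 in², y = 0.15 in, Ī = 0.0088875 in⁴.
Centroid: ȳ = ΣA·y / ΣA = 3.8 in.
Transfer each piece to the horizontal axis through the centroid using Ī + A·d² with d = y − 3.8:
  web: d = 0 in → contributes +23.77787 in⁴
  top flange (beyond web): d = 3.65 in → contributes +15.79605 in⁴
  bottom flange (beyond web): d = -3.65 in → contributes +15.79605 in⁴
Total I = 55.36997 in⁴.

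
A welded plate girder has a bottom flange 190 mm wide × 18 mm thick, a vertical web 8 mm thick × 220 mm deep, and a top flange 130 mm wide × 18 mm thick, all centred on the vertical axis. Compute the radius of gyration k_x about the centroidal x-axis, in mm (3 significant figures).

k_x ≈ 107 mm

Break the section into simple shapes (no overlaps), measuring from the bottom-left corner of the bounding box.
Bottom plate: 190 × 18, A = 3 420 mm², y = 9 mm, Ī = 92 340 mm⁴.
Web plate: 8 × 220, A = 1 760 mm², y = 128 mm, Ī = 7 098 667 mm⁴.
Top plate: 130 × 18, A = 2 340 mm², y = 247 mm, Ī = 63 180 mm⁴.
Centroid: ȳ = ΣA·y / ΣA = 110.91 mm.
Transfer each piece to the centroidal x-axis using Ī + A·d² with d = y − 110.91:
  bottom plate: d = -101.91 mm → contributes +35 610 960 mm⁴
  web plate: d = 17.09 mm → contributes +7 612 732 mm⁴
  top plate: d = 136.09 mm → contributes +43 401 393 mm⁴
Total I = 86 625 085 mm⁴.
Radius of gyration: k = √(I/A) = √(86 625 085 / 7 520) = 107.33 mm.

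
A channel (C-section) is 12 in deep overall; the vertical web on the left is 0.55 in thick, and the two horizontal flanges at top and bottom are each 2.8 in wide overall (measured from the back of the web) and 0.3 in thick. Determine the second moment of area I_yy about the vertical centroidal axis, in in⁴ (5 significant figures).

Split into non-overlapping primitives; take the origin at the lower-left of the bounding box.
Web: 0.55 × 12, A = 6.6 in², x = 0.275 in, Ī = 0.166375 in⁴.
Top flange (beyond web): 2.25 × 0.3, A = 0.675 in², x = 1.675 in, Ī = 0.2847656 in⁴.
Bottom flange (beyond web): 2.25 × 0.3, A = 0.675 in², x = 1.675 in, Ī = 0.2847656 in⁴.
Centroid: x̄ = ΣA·x / ΣA = 0.5127358 in.
Transfer each piece to the vertical centroidal axis using Ī + A·d² with d = x − 0.5127358:
  web: d = -0.2377358 in → contributes +0.539396 in⁴
  top flange (beyond web): d = 1.162264 in → contributes +1.196595 in⁴
  bottom flange (beyond web): d = 1.162264 in → contributes +1.196595 in⁴
Total I = 2.932585 in⁴.

I_yy ≈ 2.9326 in⁴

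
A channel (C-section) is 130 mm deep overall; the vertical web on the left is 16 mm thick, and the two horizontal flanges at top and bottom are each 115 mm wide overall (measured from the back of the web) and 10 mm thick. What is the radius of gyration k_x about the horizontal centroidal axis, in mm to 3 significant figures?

k_x ≈ 49.8 mm

Split into non-overlapping primitives; take the origin at the lower-left of the bounding box.
Web: 16 × 130, A = 2 080 mm², y = 65 mm, Ī = 2 929 333 mm⁴.
Top flange (beyond web): 99 × 10, A = 990 mm², y = 125 mm, Ī = 8 250 mm⁴.
Bottom flange (beyond web): 99 × 10, A = 990 mm², y = 5 mm, Ī = 8 250 mm⁴.
By symmetry the centroid is at mid-height, ȳ = 65 mm.
Transfer each piece to the horizontal centroidal axis using Ī + A·d² with d = y − 65:
  web: d = 0 mm → contributes +2 929 333 mm⁴
  top flange (beyond web): d = 60 mm → contributes +3 572 250 mm⁴
  bottom flange (beyond web): d = -60 mm → contributes +3 572 250 mm⁴
Total I = 10 073 833 mm⁴.
Radius of gyration: k = √(I/A) = √(10 073 833 / 4 060) = 49.812 mm.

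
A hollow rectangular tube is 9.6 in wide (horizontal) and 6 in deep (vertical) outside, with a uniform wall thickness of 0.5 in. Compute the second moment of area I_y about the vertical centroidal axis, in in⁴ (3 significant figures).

Treat the section as a set of non-overlapping primitives; coordinates are from the bounding-box lower-left.
Outer rectangle: 9.6 × 6, A = 57.6 in², x = 4.8 in, Ī = 442.37 in⁴.
Inner void (subtracted): 8.6 × 5, A = 43 in², x = 4.8 in, Ī = 265.02 in⁴.
By symmetry the centroid is at mid-width, x̄ = 4.8 in.
All pieces are centred on the vertical centroidal axis, so I = ΣĪ (holes subtracted) = 177.34 in⁴.

I_y ≈ 177 in⁴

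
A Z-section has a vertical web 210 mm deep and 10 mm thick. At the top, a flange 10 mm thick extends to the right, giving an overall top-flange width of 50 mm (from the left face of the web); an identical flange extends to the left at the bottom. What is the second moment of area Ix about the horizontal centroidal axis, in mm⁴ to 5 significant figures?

Break the section into simple shapes (no overlaps), measuring from the bottom-left corner of the bounding box.
Web: 10 × 210, A = 2 100 mm², y = 105 mm, Ī = 7 717 500 mm⁴.
Top flange (beyond web): 40 × 10, A = 400 mm², y = 205 mm, Ī = 3333.333 mm⁴.
Bottom flange (beyond web): 40 × 10, A = 400 mm², y = 5 mm, Ī = 3333.333 mm⁴.
Centroid: ȳ = ΣA·y / ΣA = 105 mm.
Transfer each piece to the horizontal centroidal axis using Ī + A·d² with d = y − 105:
  web: d = 0 mm → contributes +7 717 500 mm⁴
  top flange (beyond web): d = 100 mm → contributes +4 003 333 mm⁴
  bottom flange (beyond web): d = -100 mm → contributes +4 003 333 mm⁴
Total I = 15 724 167 mm⁴.

Ix ≈ 1.5724 × 10⁷ mm⁴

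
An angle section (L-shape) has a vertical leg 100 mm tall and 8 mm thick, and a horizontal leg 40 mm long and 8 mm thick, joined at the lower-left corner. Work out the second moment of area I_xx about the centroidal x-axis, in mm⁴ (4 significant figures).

Decompose the section into non-overlapping parts with the origin at the bottom-left of its bounding rectangle.
Vertical leg: 8 × 100, A = 800 mm², y = 50 mm, Ī = 666 667 mm⁴.
Horizontal leg (remainder): 32 × 8, A = 256 mm², y = 4 mm, Ī = 1365.33 mm⁴.
Centroid: ȳ = ΣA·y / ΣA = 38.8485 mm.
Transfer each piece to the centroidal x-axis using Ī + A·d² with d = y − 38.8485:
  vertical leg: d = 11.1515 mm → contributes +766 152 mm⁴
  horizontal leg (remainder): d = -34.8485 mm → contributes +312 256 mm⁴
Total I = 1 078 408 mm⁴.

I_xx ≈ 1.078 × 10⁶ mm⁴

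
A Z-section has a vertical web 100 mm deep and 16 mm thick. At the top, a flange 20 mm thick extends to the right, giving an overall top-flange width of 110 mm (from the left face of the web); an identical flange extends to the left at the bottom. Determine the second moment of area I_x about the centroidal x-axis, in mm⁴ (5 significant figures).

I_x ≈ 7.4747 × 10⁶ mm⁴

Treat the section as a set of non-overlapping primitives; coordinates are from the bounding-box lower-left.
Web: 16 × 100, A = 1 600 mm², y = 50 mm, Ī = 1 333 333 mm⁴.
Top flange (beyond web): 94 × 20, A = 1 880 mm², y = 90 mm, Ī = 62666.67 mm⁴.
Bottom flange (beyond web): 94 × 20, A = 1 880 mm², y = 10 mm, Ī = 62666.67 mm⁴.
Centroid: ȳ = ΣA·y / ΣA = 50 mm.
Transfer each piece to the centroidal x-axis using Ī + A·d² with d = y − 50:
  web: d = 0 mm → contributes +1 333 333 mm⁴
  top flange (beyond web): d = 40 mm → contributes +3 070 667 mm⁴
  bottom flange (beyond web): d = -40 mm → contributes +3 070 667 mm⁴
Total I = 7 474 667 mm⁴.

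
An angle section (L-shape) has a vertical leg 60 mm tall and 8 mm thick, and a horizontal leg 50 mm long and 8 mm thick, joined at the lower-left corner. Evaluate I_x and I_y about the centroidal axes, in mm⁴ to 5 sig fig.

I_x ≈ 2.7940 × 10⁵ mm⁴, I_y ≈ 1.7548 × 10⁵ mm⁴

Treat the section as a set of non-overlapping primitives; coordinates are from the bounding-box lower-left.
Vertical leg: 8 × 60, A = 480 mm², y = 30 mm, Ī = 144 000 mm⁴.
Horizontal leg (remainder): 42 × 8, A = 336 mm², y = 4 mm, Ī = 1 792 mm⁴.
Centroid: ȳ = ΣA·y / ΣA = 19.29412 mm.
Transfer each piece to the centroidal x-axis using Ī + A·d² with d = y − 19.29412:
  vertical leg: d = 10.70588 mm → contributes +199015.6 mm⁴
  horizontal leg (remainder): d = -15.29412 mm → contributes +80385.77 mm⁴
Total I = 279401.4 mm⁴.
For the y-axis: x̄ = 14.29412 mm.
Repeating about the centroidal y-axis gives I_y = 175481.4 mm⁴.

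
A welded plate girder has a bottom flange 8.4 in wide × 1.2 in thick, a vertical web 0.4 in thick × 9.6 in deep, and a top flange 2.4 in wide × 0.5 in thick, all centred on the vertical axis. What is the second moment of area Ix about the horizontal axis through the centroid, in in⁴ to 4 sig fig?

Ix ≈ 200.5 in⁴

Break the section into simple shapes (no overlaps), measuring from the bottom-left corner of the bounding box.
Bottom plate: 8.4 × 1.2, A = 10.08 in², y = 0.6 in, Ī = 1.2096 in⁴.
Web plate: 0.4 × 9.6, A = 3.84 in², y = 6 in, Ī = 29.4912 in⁴.
Top plate: 2.4 × 0.5, A = 1.2 in², y = 11.05 in, Ī = 0.025 in⁴.
Centroid: ȳ = ΣA·y / ΣA = 2.80079 in.
Transfer each piece to the horizontal axis through the centroid using Ī + A·d² with d = y − 2.80079:
  bottom plate: d = -2.20079 in → contributes +50.032 in⁴
  web plate: d = 3.19921 in → contributes +68.7933 in⁴
  top plate: d = 8.24921 in → contributes +81.6843 in⁴
Total I = 200.51 in⁴.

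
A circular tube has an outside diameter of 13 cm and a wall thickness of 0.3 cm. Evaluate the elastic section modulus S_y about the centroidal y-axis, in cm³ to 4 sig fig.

Split into non-overlapping primitives; take the origin at the lower-left of the bounding box.
Outer circle: ⌀13, A = 132.732 cm², x = 6.5 cm, Ī = 1401.98 cm⁴.
Bore (subtracted): ⌀12.4, A = 120.763 cm², x = 6.5 cm, Ī = 1160.53 cm⁴.
By symmetry the centroid is at mid-width, x̄ = 6.5 cm.
All pieces are centred on the centroidal y-axis, so I = ΣĪ (holes subtracted) = 241.454 cm⁴.
Extreme fibre distance c = 6.5 cm; S = I/c = 37.1468 cm³.

S_y ≈ 37.15 cm³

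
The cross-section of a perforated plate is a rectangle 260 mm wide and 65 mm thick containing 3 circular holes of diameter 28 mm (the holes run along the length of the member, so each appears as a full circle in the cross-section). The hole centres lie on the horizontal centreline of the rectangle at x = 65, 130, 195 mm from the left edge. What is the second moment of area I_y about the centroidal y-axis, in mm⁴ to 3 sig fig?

Decompose the section into non-overlapping parts with the origin at the bottom-left of its bounding rectangle.
Plate: 260 × 65, A = 16 900 mm², x = 130 mm, Ī = 95 203 333 mm⁴.
Hole 1 (subtracted): ⌀28, A = 615.75 mm², x = 65 mm, Ī = 30 172 mm⁴.
Hole 2 (subtracted): ⌀28, A = 615.75 mm², x = 130 mm, Ī = 30 172 mm⁴.
Hole 3 (subtracted): ⌀28, A = 615.75 mm², x = 195 mm, Ī = 30 172 mm⁴.
By symmetry the centroid is at mid-width, x̄ = 130 mm.
Transfer each piece to the centroidal y-axis using Ī + A·d² with d = x − 130:
  plate: d = 0 mm → contributes +95 203 333 mm⁴
  hole 1: d = -65 mm → contributes −2 631 725 mm⁴
  hole 2: d = 0 mm → contributes −30 172 mm⁴
  hole 3: d = 65 mm → contributes −2 631 725 mm⁴
Total I = 89 909 712 mm⁴.

I_y ≈ 8.99 × 10⁷ mm⁴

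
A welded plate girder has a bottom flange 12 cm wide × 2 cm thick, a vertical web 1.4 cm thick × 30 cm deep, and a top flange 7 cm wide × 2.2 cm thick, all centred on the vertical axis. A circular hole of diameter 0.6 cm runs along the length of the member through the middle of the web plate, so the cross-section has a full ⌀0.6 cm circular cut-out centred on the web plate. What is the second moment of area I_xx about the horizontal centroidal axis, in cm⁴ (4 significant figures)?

Split into non-overlapping primitives; take the origin at the lower-left of the bounding box.
Bottom plate: 12 × 2, A = 24 cm², y = 1 cm, Ī = 8 cm⁴.
Web plate: 1.4 × 30, A = 42 cm², y = 17 cm, Ī = 3 150 cm⁴.
Top plate: 7 × 2.2, A = 15.4 cm², y = 33.1 cm, Ī = 6.21133 cm⁴.
Hole (subtracted): ⌀0.6, A = 0.282743 cm², y = 17 cm, Ī = 0.00636173 cm⁴.
Centroid: ȳ = ΣA·y / ΣA = 15.3227 cm.
Transfer each piece to the horizontal centroidal axis using Ī + A·d² with d = y − 15.3227:
  bottom plate: d = -14.3227 cm → contributes +4931.34 cm⁴
  web plate: d = 1.67732 cm → contributes +3268.16 cm⁴
  top plate: d = 17.7773 cm → contributes +4873.12 cm⁴
  hole: d = 1.67732 cm → contributes −0.801837 cm⁴
Total I = 13071.8 cm⁴.

I_xx ≈ 1.307 × 10⁴ cm⁴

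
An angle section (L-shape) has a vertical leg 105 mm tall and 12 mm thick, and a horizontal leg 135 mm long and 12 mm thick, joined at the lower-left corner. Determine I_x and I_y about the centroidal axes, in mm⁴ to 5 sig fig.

Treat the section as a set of non-overlapping primitives; coordinates are from the bounding-box lower-left.
Vertical leg: 12 × 105, A = 1 260 mm², y = 52.5 mm, Ī = 1 157 625 mm⁴.
Horizontal leg (remainder): 123 × 12, A = 1 476 mm², y = 6 mm, Ī = 17 712 mm⁴.
Centroid: ȳ = ΣA·y / ΣA = 27.41447 mm.
Transfer each piece to the centroidal x-axis using Ī + A·d² with d = y − 27.41447:
  vertical leg: d = 25.08553 mm → contributes +1 950 522 mm⁴
  horizontal leg (remainder): d = -21.41447 mm → contributes +694575.6 mm⁴
Total I = 2 645 098 mm⁴.
For the y-axis: x̄ = 42.41447 mm.
Repeating about the centroidal y-axis gives I_y = 4 973 038 mm⁴.

I_x ≈ 2.6451 × 10⁶ mm⁴, I_y ≈ 4.9730 × 10⁶ mm⁴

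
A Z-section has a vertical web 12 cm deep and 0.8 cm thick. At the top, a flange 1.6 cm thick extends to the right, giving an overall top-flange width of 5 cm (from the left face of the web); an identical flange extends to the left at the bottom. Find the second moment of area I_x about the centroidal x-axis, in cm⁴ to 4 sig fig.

I_x ≈ 481.5 cm⁴

Decompose the section into non-overlapping parts with the origin at the bottom-left of its bounding rectangle.
Web: 0.8 × 12, A = 9.6 cm², y = 6 cm, Ī = 115.2 cm⁴.
Top flange (beyond web): 4.2 × 1.6, A = 6.72 cm², y = 11.2 cm, Ī = 1.4336 cm⁴.
Bottom flange (beyond web): 4.2 × 1.6, A = 6.72 cm², y = 0.8 cm, Ī = 1.4336 cm⁴.
Centroid: ȳ = ΣA·y / ΣA = 6 cm.
Transfer each piece to the centroidal x-axis using Ī + A·d² with d = y − 6:
  web: d = 0 cm → contributes +115.2 cm⁴
  top flange (beyond web): d = 5.2 cm → contributes +183.142 cm⁴
  bottom flange (beyond web): d = -5.2 cm → contributes +183.142 cm⁴
Total I = 481.485 cm⁴.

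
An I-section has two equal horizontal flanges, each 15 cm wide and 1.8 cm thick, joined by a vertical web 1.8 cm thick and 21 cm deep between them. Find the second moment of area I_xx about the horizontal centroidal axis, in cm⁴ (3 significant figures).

I_xx ≈ 8420 cm⁴

Split into non-overlapping primitives; take the origin at the lower-left of the bounding box.
Bottom flange: 15 × 1.8, A = 27 cm², y = 0.9 cm, Ī = 7.29 cm⁴.
Web: 1.8 × 21, A = 37.8 cm², y = 12.3 cm, Ī = 1389.2 cm⁴.
Top flange: 15 × 1.8, A = 27 cm², y = 23.7 cm, Ī = 7.29 cm⁴.
By symmetry the centroid is at mid-height, ȳ = 12.3 cm.
Transfer each piece to the horizontal centroidal axis using Ī + A·d² with d = y − 12.3:
  bottom flange: d = -11.4 cm → contributes +3516.2 cm⁴
  web: d = 0 cm → contributes +1389.2 cm⁴
  top flange: d = 11.4 cm → contributes +3516.2 cm⁴
Total I = 8421.6 cm⁴.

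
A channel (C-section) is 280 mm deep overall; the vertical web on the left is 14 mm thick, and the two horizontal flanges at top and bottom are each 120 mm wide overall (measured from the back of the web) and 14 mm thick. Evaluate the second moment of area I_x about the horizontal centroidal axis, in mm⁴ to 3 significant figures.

I_x ≈ 7.82 × 10⁷ mm⁴

Break the section into simple shapes (no overlaps), measuring from the bottom-left corner of the bounding box.
Web: 14 × 280, A = 3 920 mm², y = 140 mm, Ī = 25 610 667 mm⁴.
Top flange (beyond web): 106 × 14, A = 1 484 mm², y = 273 mm, Ī = 24 239 mm⁴.
Bottom flange (beyond web): 106 × 14, A = 1 484 mm², y = 7 mm, Ī = 24 239 mm⁴.
By symmetry the centroid is at mid-height, ȳ = 140 mm.
Transfer each piece to the horizontal centroidal axis using Ī + A·d² with d = y − 140:
  web: d = 0 mm → contributes +25 610 667 mm⁴
  top flange (beyond web): d = 133 mm → contributes +26 274 715 mm⁴
  bottom flange (beyond web): d = -133 mm → contributes +26 274 715 mm⁴
Total I = 78 160 096 mm⁴.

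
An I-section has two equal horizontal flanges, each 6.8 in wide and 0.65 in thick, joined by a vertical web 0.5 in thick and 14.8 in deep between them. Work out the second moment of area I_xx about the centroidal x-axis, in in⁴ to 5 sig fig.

Treat the section as a set of non-overlapping primitives; coordinates are from the bounding-box lower-left.
Bottom flange: 6.8 × 0.65, A = 4.42 in², y = 0.325 in, Ī = 0.1556208 in⁴.
Web: 0.5 × 14.8, A = 7.4 in², y = 8.05 in, Ī = 135.0747 in⁴.
Top flange: 6.8 × 0.65, A = 4.42 in², y = 15.775 in, Ī = 0.1556208 in⁴.
By symmetry the centroid is at mid-height, ȳ = 8.05 in.
Transfer each piece to the centroidal x-axis using Ī + A·d² with d = y − 8.05:
  bottom flange: d = -7.725 in → contributes +263.9219 in⁴
  web: d = 0 in → contributes +135.0747 in⁴
  top flange: d = 7.725 in → contributes +263.9219 in⁴
Total I = 662.9184 in⁴.

I_xx ≈ 662.92 in⁴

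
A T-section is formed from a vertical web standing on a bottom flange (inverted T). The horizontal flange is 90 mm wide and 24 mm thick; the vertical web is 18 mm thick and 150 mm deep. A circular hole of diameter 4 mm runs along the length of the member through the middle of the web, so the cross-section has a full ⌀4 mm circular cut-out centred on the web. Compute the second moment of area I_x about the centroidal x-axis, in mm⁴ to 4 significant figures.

I_x ≈ 1.423 × 10⁷ mm⁴

Treat the section as a set of non-overlapping primitives; coordinates are from the bounding-box lower-left.
Flange: 90 × 24, A = 2 160 mm², y = 12 mm, Ī = 103 680 mm⁴.
Web: 18 × 150, A = 2 700 mm², y = 99 mm, Ī = 5 062 500 mm⁴.
Hole (subtracted): ⌀4, A = 12.5664 mm², y = 99 mm, Ī = 12.5664 mm⁴.
Centroid: ȳ = ΣA·y / ΣA = 60.2331 mm.
Transfer each piece to the centroidal x-axis using Ī + A·d² with d = y − 60.2331:
  flange: d = -48.2331 mm → contributes +5 128 772 mm⁴
  web: d = 38.7669 mm → contributes +9 120 257 mm⁴
  hole: d = 38.7669 mm → contributes −18898.2 mm⁴
Total I = 14 230 131 mm⁴.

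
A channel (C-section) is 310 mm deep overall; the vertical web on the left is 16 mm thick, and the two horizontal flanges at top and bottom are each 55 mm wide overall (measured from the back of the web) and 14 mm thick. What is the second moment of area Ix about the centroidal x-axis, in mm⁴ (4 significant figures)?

Ix ≈ 6.366 × 10⁷ mm⁴

Break the section into simple shapes (no overlaps), measuring from the bottom-left corner of the bounding box.
Web: 16 × 310, A = 4 960 mm², y = 155 mm, Ī = 39 721 333 mm⁴.
Top flange (beyond web): 39 × 14, A = 546 mm², y = 303 mm, Ī = 8 918 mm⁴.
Bottom flange (beyond web): 39 × 14, A = 546 mm², y = 7 mm, Ī = 8 918 mm⁴.
By symmetry the centroid is at mid-height, ȳ = 155 mm.
Transfer each piece to the centroidal x-axis using Ī + A·d² with d = y − 155:
  web: d = 0 mm → contributes +39 721 333 mm⁴
  top flange (beyond web): d = 148 mm → contributes +11 968 502 mm⁴
  bottom flange (beyond web): d = -148 mm → contributes +11 968 502 mm⁴
Total I = 63 658 337 mm⁴.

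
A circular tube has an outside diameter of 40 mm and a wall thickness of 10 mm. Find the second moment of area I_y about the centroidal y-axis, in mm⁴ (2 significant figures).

Treat the section as a set of non-overlapping primitives; coordinates are from the bounding-box lower-left.
Outer circle: ⌀40, A = 1 257 mm², x = 20 mm, Ī = 125 664 mm⁴.
Bore (subtracted): ⌀20, A = 314.2 mm², x = 20 mm, Ī = 7 854 mm⁴.
By symmetry the centroid is at mid-width, x̄ = 20 mm.
All pieces are centred on the centroidal y-axis, so I = ΣĪ (holes subtracted) = 117 810 mm⁴.

I_y ≈ 1.2 × 10⁵ mm⁴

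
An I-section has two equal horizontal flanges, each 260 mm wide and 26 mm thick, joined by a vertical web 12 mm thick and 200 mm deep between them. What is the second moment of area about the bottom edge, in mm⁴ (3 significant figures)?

Decompose the section into non-overlapping parts with the origin at the bottom-left of its bounding rectangle.
Bottom flange: 260 × 26, A = 6 760 mm², y = 13 mm, Ī = 380 813 mm⁴.
Web: 12 × 200, A = 2 400 mm², y = 126 mm, Ī = 8 000 000 mm⁴.
Top flange: 260 × 26, A = 6 760 mm², y = 239 mm, Ī = 380 813 mm⁴.
Transfer each piece to the bottom edge using Ī + A·d² with d = y − 0:
  bottom flange: d = 13 mm → contributes +1 523 253 mm⁴
  web: d = 126 mm → contributes +46 102 400 mm⁴
  top flange: d = 239 mm → contributes +386 518 773 mm⁴
Total I = 434 144 427 mm⁴.

I_base ≈ 4.34 × 10⁸ mm⁴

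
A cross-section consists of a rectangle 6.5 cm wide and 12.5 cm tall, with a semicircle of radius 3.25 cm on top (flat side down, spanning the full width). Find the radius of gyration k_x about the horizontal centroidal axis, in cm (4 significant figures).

Treat the section as a set of non-overlapping primitives; coordinates are from the bounding-box lower-left.
Rectangular body: 6.5 × 12.5, A = 81.25 cm², y = 6.25 cm, Ī = 1057.94 cm⁴.
Semicircular cap: semicircle r = 3.25, A = 16.5915 cm², y = 13.8793 cm, Ī = 12.2452 cm⁴.
Centroid: ȳ = ΣA·y / ΣA = 7.54375 cm.
Transfer each piece to the horizontal centroidal axis using Ī + A·d² with d = y − 7.54375:
  rectangular body: d = -1.29375 cm → contributes +1193.94 cm⁴
  semicircular cap: d = 6.33559 cm → contributes +678.225 cm⁴
Total I = 1872.16 cm⁴.
Radius of gyration: k = √(I/A) = √(1872.16 / 97.8415) = 4.37432 cm.

k_x ≈ 4.374 cm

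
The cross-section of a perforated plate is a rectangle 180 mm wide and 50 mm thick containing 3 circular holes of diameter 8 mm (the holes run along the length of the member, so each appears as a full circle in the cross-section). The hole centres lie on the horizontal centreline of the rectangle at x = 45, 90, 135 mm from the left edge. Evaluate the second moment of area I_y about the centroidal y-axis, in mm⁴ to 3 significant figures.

Treat the section as a set of non-overlapping primitives; coordinates are from the bounding-box lower-left.
Plate: 180 × 50, A = 9 000 mm², x = 90 mm, Ī = 24 300 000 mm⁴.
Hole 1 (subtracted): ⌀8, A = 50.265 mm², x = 45 mm, Ī = 201.06 mm⁴.
Hole 2 (subtracted): ⌀8, A = 50.265 mm², x = 90 mm, Ī = 201.06 mm⁴.
Hole 3 (subtracted): ⌀8, A = 50.265 mm², x = 135 mm, Ī = 201.06 mm⁴.
By symmetry the centroid is at mid-width, x̄ = 90 mm.
Transfer each piece to the centroidal y-axis using Ī + A·d² with d = x − 90:
  plate: d = 0 mm → contributes +24 300 000 mm⁴
  hole 1: d = -45 mm → contributes −101 989 mm⁴
  hole 2: d = 0 mm → contributes −201.06 mm⁴
  hole 3: d = 45 mm → contributes −101 989 mm⁴
Total I = 24 095 822 mm⁴.

I_y ≈ 2.41 × 10⁷ mm⁴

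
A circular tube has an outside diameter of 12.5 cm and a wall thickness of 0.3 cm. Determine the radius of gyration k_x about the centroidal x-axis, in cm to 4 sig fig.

k_x ≈ 4.315 cm

Break the section into simple shapes (no overlaps), measuring from the bottom-left corner of the bounding box.
Outer circle: ⌀12.5, A = 122.718 cm², y = 6.25 cm, Ī = 1198.42 cm⁴.
Bore (subtracted): ⌀11.9, A = 111.22 cm², y = 6.25 cm, Ī = 984.369 cm⁴.
By symmetry the centroid is at mid-height, ȳ = 6.25 cm.
All pieces are centred on the centroidal x-axis, so I = ΣĪ (holes subtracted) = 214.054 cm⁴.
Radius of gyration: k = √(I/A) = √(214.054 / 11.4982) = 4.31466 cm.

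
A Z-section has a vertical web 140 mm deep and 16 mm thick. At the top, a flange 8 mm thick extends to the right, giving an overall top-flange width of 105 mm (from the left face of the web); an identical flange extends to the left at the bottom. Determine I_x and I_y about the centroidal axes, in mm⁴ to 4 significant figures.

Decompose the section into non-overlapping parts with the origin at the bottom-left of its bounding rectangle.
Web: 16 × 140, A = 2 240 mm², y = 70 mm, Ī = 3 658 667 mm⁴.
Top flange (beyond web): 89 × 8, A = 712 mm², y = 136 mm, Ī = 3797.33 mm⁴.
Bottom flange (beyond web): 89 × 8, A = 712 mm², y = 4 mm, Ī = 3797.33 mm⁴.
Centroid: ȳ = ΣA·y / ΣA = 70 mm.
Transfer each piece to the centroidal x-axis using Ī + A·d² with d = y − 70:
  web: d = 0 mm → contributes +3 658 667 mm⁴
  top flange (beyond web): d = 66 mm → contributes +3 105 269 mm⁴
  bottom flange (beyond web): d = -66 mm → contributes +3 105 269 mm⁴
Total I = 9 869 205 mm⁴.
For the y-axis: x̄ = 97 mm.
Repeating about the centroidal y-axis gives I_y = 4 912 645 mm⁴.

I_x ≈ 9.869 × 10⁶ mm⁴, I_y ≈ 4.913 × 10⁶ mm⁴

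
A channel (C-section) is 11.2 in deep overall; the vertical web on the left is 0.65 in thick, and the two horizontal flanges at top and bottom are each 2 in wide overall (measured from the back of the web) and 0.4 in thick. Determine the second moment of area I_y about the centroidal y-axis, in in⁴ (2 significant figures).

Decompose the section into non-overlapping parts with the origin at the bottom-left of its bounding rectangle.
Web: 0.65 × 11.2, A = 7.28 in², x = 0.325 in, Ī = 0.2563 in⁴.
Top flange (beyond web): 1.35 × 0.4, A = 0.54 in², x = 1.325 in, Ī = 0.08201 in⁴.
Bottom flange (beyond web): 1.35 × 0.4, A = 0.54 in², x = 1.325 in, Ī = 0.08201 in⁴.
Centroid: x̄ = ΣA·x / ΣA = 0.4542 in.
Transfer each piece to the centroidal y-axis using Ī + A·d² with d = x − 0.4542:
  web: d = -0.1292 in → contributes +0.3778 in⁴
  top flange (beyond web): d = 0.8708 in → contributes +0.4915 in⁴
  bottom flange (beyond web): d = 0.8708 in → contributes +0.4915 in⁴
Total I = 1.361 in⁴.

I_y ≈ 1.4 in⁴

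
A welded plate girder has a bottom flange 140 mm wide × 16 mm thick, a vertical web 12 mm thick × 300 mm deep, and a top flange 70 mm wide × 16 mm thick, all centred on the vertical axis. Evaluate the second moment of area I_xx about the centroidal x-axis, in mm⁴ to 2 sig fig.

I_xx ≈ 1.1 × 10⁸ mm⁴

Break the section into simple shapes (no overlaps), measuring from the bottom-left corner of the bounding box.
Bottom plate: 140 × 16, A = 2 240 mm², y = 8 mm, Ī = 47 787 mm⁴.
Web plate: 12 × 300, A = 3 600 mm², y = 166 mm, Ī = 27 000 000 mm⁴.
Top plate: 70 × 16, A = 1 120 mm², y = 324 mm, Ī = 23 893 mm⁴.
Centroid: ȳ = ΣA·y / ΣA = 140.6 mm.
Transfer each piece to the centroidal x-axis using Ī + A·d² with d = y − 140.6:
  bottom plate: d = -132.6 mm → contributes +39 418 149 mm⁴
  web plate: d = 25.43 mm → contributes +29 327 203 mm⁴
  top plate: d = 183.4 mm → contributes +37 706 110 mm⁴
Total I = 106 451 461 mm⁴.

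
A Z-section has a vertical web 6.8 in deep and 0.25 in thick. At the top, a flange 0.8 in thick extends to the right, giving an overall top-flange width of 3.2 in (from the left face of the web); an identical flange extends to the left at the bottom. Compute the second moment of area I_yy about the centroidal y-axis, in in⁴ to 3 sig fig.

I_yy ≈ 15.5 in⁴

Split into non-overlapping primitives; take the origin at the lower-left of the bounding box.
Web: 0.25 × 6.8, A = 1.7 in², x = 3.075 in, Ī = 0.0088542 in⁴.
Top flange (beyond web): 2.95 × 0.8, A = 2.36 in², x = 4.675 in, Ī = 1.7115 in⁴.
Bottom flange (beyond web): 2.95 × 0.8, A = 2.36 in², x = 1.475 in, Ī = 1.7115 in⁴.
Centroid: x̄ = ΣA·x / ΣA = 3.075 in.
Transfer each piece to the centroidal y-axis using Ī + A·d² with d = x − 3.075:
  web: d = 0 in → contributes +0.0088542 in⁴
  top flange (beyond web): d = 1.6 in → contributes +7.7531 in⁴
  bottom flange (beyond web): d = -1.6 in → contributes +7.7531 in⁴
Total I = 15.515 in⁴.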